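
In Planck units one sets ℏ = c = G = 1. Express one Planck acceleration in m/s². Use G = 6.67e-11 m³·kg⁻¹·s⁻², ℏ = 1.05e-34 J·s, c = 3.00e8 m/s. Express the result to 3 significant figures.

a_P = √(c⁷/(ℏG))
  = √(3.12e103)
  = 5.59e51 m/s²

5.59e51 m/s²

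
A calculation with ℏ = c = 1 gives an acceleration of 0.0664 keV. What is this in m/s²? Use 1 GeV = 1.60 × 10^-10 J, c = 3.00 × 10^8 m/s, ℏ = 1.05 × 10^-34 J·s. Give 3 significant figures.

Acceleration is [L]/[T]² = c·[E]/ℏ.
1 GeV → c/ℏ × (1 GeV in J) = 4.57 × 10^32 m/s².
Convert the energy scale: 0.0664 keV = 6.64 × 10^-8 GeV.
Result: 6.64 × 10^-8 × 4.57 × 10^32 = 3.04 × 10^25 m/s².

3.04 × 10^25 m/s²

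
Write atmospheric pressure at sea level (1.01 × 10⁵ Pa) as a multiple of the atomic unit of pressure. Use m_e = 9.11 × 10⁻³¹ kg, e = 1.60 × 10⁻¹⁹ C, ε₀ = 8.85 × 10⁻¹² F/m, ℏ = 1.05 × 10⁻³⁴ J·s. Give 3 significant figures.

3.35 × 10⁻⁹

atomic unit of pressure: P_au = E_h/a₀³ = m_e⁴e¹⁰/((4πε₀)⁵ℏ⁸) = 3.01 × 10¹³ Pa.
1.01 × 10⁵ / 3.01 × 10¹³ = 3.35 × 10⁻⁹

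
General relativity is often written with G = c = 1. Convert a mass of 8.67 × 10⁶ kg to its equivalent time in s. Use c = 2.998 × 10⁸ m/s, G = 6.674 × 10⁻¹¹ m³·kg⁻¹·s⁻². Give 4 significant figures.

Mass → time via G/c³.
8.67 × 10⁶ kg × (G/c³) = 2.147 × 10⁻²⁹ s

2.147 × 10⁻²⁹ s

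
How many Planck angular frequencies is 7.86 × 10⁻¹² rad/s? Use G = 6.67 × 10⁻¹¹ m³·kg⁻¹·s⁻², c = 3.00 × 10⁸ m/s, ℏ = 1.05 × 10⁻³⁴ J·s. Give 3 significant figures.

Planck angular frequency: ω_P = √(c⁵/(ℏG)) = 1.86 × 10⁴³ rad/s.
7.86 × 10⁻¹² / 1.86 × 10⁴³ = 4.22 × 10⁻⁵⁵

4.22 × 10⁻⁵⁵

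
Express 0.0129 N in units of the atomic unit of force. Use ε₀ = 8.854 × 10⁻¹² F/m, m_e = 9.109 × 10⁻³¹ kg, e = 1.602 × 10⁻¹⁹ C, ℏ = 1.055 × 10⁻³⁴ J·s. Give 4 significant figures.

atomic unit of force: F_au = E_h/a₀ = m_e²e⁶/((4πε₀)³ℏ⁴) = 8.220 × 10⁻⁸ N.
0.0129 / 8.220 × 10⁻⁸ = 1.569 × 10⁵

1.569 × 10⁵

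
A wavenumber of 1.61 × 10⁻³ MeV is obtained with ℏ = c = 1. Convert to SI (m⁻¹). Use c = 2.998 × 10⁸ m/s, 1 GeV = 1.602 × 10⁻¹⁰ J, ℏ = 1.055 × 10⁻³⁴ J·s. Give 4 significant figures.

8.155 × 10⁹ m⁻¹

Inverse length is [E]/(ℏc).
1 GeV → 1/(ℏc) × (1 GeV in J) = 5.065 × 10¹⁵ m⁻¹.
Convert the energy scale: 1.61 × 10⁻³ MeV = 1.61 × 10⁻⁶ GeV.
Result: 1.61 × 10⁻⁶ × 5.065 × 10¹⁵ = 8.155 × 10⁹ m⁻¹.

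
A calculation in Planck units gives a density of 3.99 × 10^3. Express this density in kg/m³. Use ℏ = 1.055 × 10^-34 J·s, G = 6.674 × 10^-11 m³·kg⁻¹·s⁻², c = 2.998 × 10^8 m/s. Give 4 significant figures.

One Planck density: ρ_P = c⁵/(ℏG²) = 5.154 × 10^96 kg/m³.
3.99 × 10^3 × 5.154 × 10^96 kg/m³ = 2.056 × 10^100 kg/m³

2.056 × 10^100 kg/m³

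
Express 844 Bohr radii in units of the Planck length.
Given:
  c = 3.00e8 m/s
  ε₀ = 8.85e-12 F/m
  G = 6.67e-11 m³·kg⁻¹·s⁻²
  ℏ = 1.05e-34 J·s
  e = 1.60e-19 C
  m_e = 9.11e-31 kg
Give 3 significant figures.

Bohr radius: a₀ = 4πε₀ℏ²/(m_e e²) = 5.26e-11 m
Planck length: ℓ_P = √(ℏG/c³) = 1.61e-35 m
844 × 5.26e-11 / 1.61e-35 = 2.76e27

2.76e27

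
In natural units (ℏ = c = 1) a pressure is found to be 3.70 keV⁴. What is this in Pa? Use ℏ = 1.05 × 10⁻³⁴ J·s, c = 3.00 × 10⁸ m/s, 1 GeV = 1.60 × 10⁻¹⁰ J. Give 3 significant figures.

7.76 × 10¹³ Pa

Pressure is [E]/[L]³ = [E]⁴/(ℏc)³.
1 GeV⁴ → 1/(ℏc)³ × (1 GeV in J)⁴ = 2.10 × 10³⁷ Pa.
Convert the energy scale: 3.70 keV⁴ = 3.70 × 10⁻²⁴ GeV⁴.
Result: 3.70 × 10⁻²⁴ × 2.10 × 10³⁷ = 7.76 × 10¹³ Pa.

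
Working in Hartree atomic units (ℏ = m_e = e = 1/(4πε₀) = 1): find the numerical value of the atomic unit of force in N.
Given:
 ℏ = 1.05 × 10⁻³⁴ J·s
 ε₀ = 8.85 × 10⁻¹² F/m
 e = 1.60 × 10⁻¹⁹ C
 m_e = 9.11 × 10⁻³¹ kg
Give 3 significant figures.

Dimensional analysis gives F_au = E_h/a₀ = m_e²e⁶/((4πε₀)³ℏ⁴).
E_h = 4.38 × 10⁻¹⁸ J
a₀ = 5.26 × 10⁻¹¹ m
E_h/a₀ = 8.33 × 10⁻⁸ N

8.33 × 10⁻⁸ N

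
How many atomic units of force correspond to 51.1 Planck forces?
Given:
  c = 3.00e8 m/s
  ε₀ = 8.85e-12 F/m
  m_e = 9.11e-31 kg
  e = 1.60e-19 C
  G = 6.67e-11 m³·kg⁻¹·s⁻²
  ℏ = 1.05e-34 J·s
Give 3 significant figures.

Planck force: F_P = c⁴/G = 1.21e44 N
atomic unit of force: F_au = E_h/a₀ = m_e²e⁶/((4πε₀)³ℏ⁴) = 8.33e-8 N
51.1 × 1.21e44 / 8.33e-8 = 7.45e52

7.45e52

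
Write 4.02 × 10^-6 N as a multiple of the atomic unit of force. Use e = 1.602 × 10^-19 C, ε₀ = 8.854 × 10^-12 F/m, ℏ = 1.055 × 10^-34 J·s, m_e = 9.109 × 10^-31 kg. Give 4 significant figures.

atomic unit of force: F_au = E_h/a₀ = m_e²e⁶/((4πε₀)³ℏ⁴) = 8.220 × 10^-8 N.
4.02 × 10^-6 / 8.220 × 10^-8 = 48.91

48.91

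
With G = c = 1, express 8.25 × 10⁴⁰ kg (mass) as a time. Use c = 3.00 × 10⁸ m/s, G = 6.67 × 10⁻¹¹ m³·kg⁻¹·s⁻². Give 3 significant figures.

2.04 × 10⁵ s

Mass → time via G/c³.
8.25 × 10⁴⁰ kg × (G/c³) = 2.04 × 10⁵ s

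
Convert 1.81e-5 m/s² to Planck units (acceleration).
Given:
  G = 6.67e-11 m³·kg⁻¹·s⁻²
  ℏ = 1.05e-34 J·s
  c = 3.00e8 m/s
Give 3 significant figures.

Planck acceleration: a_P = √(c⁷/(ℏG)) = 5.59e51 m/s².
1.81e-5 / 5.59e51 = 3.24e-57

3.24e-57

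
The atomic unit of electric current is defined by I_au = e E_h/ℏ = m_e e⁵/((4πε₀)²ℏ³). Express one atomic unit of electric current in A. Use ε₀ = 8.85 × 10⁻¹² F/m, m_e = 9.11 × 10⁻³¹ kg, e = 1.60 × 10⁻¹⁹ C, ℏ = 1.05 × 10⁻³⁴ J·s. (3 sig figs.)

6.67 × 10⁻³ A

I_au = e E_h/ℏ = m_e e⁵/((4πε₀)²ℏ³)
E_h = 4.38 × 10⁻¹⁸ J
e·E_h/ℏ = 6.67 × 10⁻³ A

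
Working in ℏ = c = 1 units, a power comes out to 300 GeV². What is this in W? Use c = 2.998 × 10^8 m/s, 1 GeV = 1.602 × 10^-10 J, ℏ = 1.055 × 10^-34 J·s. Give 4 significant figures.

7.298 × 10^16 W

Power is [E]/[T] = [E]²/ℏ.
1 GeV² → 1/ℏ × (1 GeV in J)² = 2.433 × 10^14 W.
Result: 300 × 2.433 × 10^14 = 7.298 × 10^16 W.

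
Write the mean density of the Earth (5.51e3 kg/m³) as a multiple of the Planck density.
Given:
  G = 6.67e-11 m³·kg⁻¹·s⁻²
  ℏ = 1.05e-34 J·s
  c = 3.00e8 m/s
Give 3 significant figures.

Planck density: ρ_P = c⁵/(ℏG²) = 5.20e96 kg/m³.
5.51e3 / 5.20e96 = 1.06e-93

1.06e-93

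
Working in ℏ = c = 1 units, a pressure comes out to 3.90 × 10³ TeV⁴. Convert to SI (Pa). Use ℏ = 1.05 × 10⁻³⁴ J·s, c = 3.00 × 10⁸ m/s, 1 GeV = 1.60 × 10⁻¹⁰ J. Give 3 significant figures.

Pressure is [E]/[L]³ = [E]⁴/(ℏc)³.
1 GeV⁴ → 1/(ℏc)³ × (1 GeV in J)⁴ = 2.10 × 10³⁷ Pa.
Convert the energy scale: 3.90 × 10³ TeV⁴ = 3.90 × 10¹⁵ GeV⁴.
Result: 3.90 × 10¹⁵ × 2.10 × 10³⁷ = 8.18 × 10⁵² Pa.

8.18 × 10⁵² Pa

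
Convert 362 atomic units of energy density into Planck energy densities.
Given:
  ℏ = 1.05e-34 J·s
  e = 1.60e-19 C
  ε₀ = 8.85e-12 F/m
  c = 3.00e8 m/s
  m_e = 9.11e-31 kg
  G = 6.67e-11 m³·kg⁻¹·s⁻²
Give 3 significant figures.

2.33e-98

atomic unit of energy density: u_au = E_h/a₀³ = m_e⁴e¹⁰/((4πε₀)⁵ℏ⁸) = 3.01e13 J/m³
Planck energy density: u_P = c⁷/(ℏG²) = 4.68e113 J/m³
362 × 3.01e13 / 4.68e113 = 2.33e-98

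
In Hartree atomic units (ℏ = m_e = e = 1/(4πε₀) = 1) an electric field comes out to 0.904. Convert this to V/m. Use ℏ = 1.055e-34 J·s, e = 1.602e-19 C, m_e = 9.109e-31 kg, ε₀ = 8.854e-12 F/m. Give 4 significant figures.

One atomic unit of electric field: E_au = E_h/(e a₀) = m_e²e⁵/((4πε₀)³ℏ⁴) = 5.131e11 V/m.
0.904 × 5.131e11 V/m = 4.638e11 V/m

4.638e11 V/m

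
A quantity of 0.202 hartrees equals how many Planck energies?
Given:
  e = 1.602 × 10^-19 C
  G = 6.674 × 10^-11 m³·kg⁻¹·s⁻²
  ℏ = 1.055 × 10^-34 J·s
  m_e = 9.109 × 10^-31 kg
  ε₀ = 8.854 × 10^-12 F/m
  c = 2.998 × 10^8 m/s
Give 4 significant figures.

4.495 × 10^-28

hartree: E_h = m_e e⁴/(4πε₀ℏ)² = 4.354 × 10^-18 J
Planck energy: E_P = √(ℏc⁵/G) = 1.957 × 10^9 J
0.202 × 4.354 × 10^-18 / 1.957 × 10^9 = 4.495 × 10^-28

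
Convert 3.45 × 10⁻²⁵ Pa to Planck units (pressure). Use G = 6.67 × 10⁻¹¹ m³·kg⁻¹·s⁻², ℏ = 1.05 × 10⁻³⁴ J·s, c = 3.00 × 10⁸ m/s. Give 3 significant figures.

Planck pressure: p_P = c⁷/(ℏG²) = 4.68 × 10¹¹³ Pa.
3.45 × 10⁻²⁵ / 4.68 × 10¹¹³ = 7.37 × 10⁻¹³⁹

7.37 × 10⁻¹³⁹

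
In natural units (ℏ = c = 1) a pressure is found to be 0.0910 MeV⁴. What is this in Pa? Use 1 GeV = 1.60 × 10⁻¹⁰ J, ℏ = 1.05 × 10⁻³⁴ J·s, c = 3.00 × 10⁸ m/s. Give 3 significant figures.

1.91 × 10²⁴ Pa

Pressure is [E]/[L]³ = [E]⁴/(ℏc)³.
1 GeV⁴ → 1/(ℏc)³ × (1 GeV in J)⁴ = 2.10 × 10³⁷ Pa.
Convert the energy scale: 0.0910 MeV⁴ = 9.10 × 10⁻¹⁴ GeV⁴.
Result: 9.10 × 10⁻¹⁴ × 2.10 × 10³⁷ = 1.91 × 10²⁴ Pa.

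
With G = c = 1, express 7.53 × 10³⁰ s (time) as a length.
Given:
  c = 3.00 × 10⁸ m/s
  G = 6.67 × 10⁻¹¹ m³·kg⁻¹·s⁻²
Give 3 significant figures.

2.26 × 10³⁹ m

Time → length via c.
7.53 × 10³⁰ s × (c) = 2.26 × 10³⁹ m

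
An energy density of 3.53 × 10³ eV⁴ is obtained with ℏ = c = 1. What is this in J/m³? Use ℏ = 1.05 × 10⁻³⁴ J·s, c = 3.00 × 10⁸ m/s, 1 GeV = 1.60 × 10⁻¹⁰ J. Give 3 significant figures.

7.40 × 10⁴ J/m³

[E]/[L]³ = [E]⁴/(ℏc)³; restore (ℏc)⁻³.
1 GeV⁴ → 1/(ℏc)³ × (1 GeV in J)⁴ = 2.10 × 10³⁷ J/m³.
Convert the energy scale: 3.53 × 10³ eV⁴ = 3.53 × 10⁻³³ GeV⁴.
Result: 3.53 × 10⁻³³ × 2.10 × 10³⁷ = 7.40 × 10⁴ J/m³.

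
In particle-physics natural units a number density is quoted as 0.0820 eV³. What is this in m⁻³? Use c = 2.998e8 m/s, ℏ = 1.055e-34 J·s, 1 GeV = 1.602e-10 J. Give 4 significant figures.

1.065e19 m⁻³

Number density is [L]⁻³ = [E]³/(ℏc)³.
1 GeV³ → 1/(ℏc)³ × (1 GeV in J)³ = 1.299e47 m⁻³.
Convert the energy scale: 0.0820 eV³ = 8.20e-29 GeV³.
Result: 8.20e-29 × 1.299e47 = 1.065e19 m⁻³.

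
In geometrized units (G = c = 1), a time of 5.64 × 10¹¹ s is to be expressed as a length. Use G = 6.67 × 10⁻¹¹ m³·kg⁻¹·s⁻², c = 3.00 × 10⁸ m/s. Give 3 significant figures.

Time → length via c.
5.64 × 10¹¹ s × (c) = 1.69 × 10²⁰ m

1.69 × 10²⁰ m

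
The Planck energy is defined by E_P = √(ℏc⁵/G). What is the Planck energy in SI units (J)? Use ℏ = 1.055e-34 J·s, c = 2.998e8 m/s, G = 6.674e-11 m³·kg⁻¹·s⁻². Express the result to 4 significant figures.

E_P = √(ℏc⁵/G)
  = √(3.828e18)
  = 1.957e9 J

1.957e9 J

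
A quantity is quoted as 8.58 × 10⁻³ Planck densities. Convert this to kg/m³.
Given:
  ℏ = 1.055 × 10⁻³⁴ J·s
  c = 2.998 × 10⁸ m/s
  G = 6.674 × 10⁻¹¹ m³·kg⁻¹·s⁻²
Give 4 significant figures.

One Planck density: ρ_P = c⁵/(ℏG²) = 5.154 × 10⁹⁶ kg/m³.
8.58 × 10⁻³ × 5.154 × 10⁹⁶ kg/m³ = 4.422 × 10⁹⁴ kg/m³

4.422 × 10⁹⁴ kg/m³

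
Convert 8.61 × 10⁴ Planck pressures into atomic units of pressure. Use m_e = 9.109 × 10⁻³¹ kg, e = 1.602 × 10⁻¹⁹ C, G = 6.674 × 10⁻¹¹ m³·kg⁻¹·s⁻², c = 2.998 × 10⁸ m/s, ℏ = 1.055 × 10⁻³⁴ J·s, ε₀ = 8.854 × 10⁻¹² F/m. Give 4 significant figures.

1.362 × 10¹⁰⁵

Planck pressure: p_P = c⁷/(ℏG²) = 4.632 × 10¹¹³ Pa
atomic unit of pressure: P_au = E_h/a₀³ = m_e⁴e¹⁰/((4πε₀)⁵ℏ⁸) = 2.929 × 10¹³ Pa
8.61 × 10⁴ × 4.632 × 10¹¹³ / 2.929 × 10¹³ = 1.362 × 10¹⁰⁵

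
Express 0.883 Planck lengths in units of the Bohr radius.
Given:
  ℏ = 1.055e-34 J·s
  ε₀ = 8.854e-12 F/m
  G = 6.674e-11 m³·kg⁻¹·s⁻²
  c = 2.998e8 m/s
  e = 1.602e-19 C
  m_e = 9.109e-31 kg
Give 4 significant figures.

Planck length: ℓ_P = √(ℏG/c³) = 1.616e-35 m
Bohr radius: a₀ = 4πε₀ℏ²/(m_e e²) = 5.297e-11 m
0.883 × 1.616e-35 / 5.297e-11 = 2.694e-25

2.694e-25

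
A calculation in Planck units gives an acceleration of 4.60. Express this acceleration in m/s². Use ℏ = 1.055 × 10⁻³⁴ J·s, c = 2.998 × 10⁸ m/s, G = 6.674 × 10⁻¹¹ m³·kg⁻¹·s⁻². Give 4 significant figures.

One Planck acceleration: a_P = √(c⁷/(ℏG)) = 5.560 × 10⁵¹ m/s².
4.60 × 5.560 × 10⁵¹ m/s² = 2.558 × 10⁵² m/s²

2.558 × 10⁵² m/s²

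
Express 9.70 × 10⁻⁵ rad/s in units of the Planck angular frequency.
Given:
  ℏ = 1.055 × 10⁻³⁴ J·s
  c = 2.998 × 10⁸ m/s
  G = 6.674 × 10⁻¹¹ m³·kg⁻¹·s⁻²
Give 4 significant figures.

5.230 × 10⁻⁴⁸

Planck angular frequency: ω_P = √(c⁵/(ℏG)) = 1.855 × 10⁴³ rad/s.
9.70 × 10⁻⁵ / 1.855 × 10⁴³ = 5.230 × 10⁻⁴⁸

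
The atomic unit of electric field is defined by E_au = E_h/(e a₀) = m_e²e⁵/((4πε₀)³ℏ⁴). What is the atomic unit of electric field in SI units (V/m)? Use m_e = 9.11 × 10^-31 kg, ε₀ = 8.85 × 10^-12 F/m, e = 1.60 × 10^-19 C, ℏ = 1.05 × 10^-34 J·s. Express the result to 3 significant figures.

E_au = E_h/(e a₀) = m_e²e⁵/((4πε₀)³ℏ⁴)
E_h = 4.38 × 10^-18 J
a₀ = 5.26 × 10^-11 m
E_h/(e·a₀) = 5.20 × 10^11 V/m

5.20 × 10^11 V/m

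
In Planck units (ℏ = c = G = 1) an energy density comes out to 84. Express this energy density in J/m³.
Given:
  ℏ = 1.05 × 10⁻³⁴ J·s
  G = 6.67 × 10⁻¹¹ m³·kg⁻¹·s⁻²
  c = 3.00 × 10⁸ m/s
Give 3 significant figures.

3.93 × 10¹¹⁵ J/m³

One Planck energy density: u_P = c⁷/(ℏG²) = 4.68 × 10¹¹³ J/m³.
84 × 4.68 × 10¹¹³ J/m³ = 3.93 × 10¹¹⁵ J/m³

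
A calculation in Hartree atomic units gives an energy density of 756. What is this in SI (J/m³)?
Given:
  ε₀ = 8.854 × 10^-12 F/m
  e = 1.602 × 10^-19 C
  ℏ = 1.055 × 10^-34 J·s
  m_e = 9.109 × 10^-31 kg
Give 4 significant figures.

2.214 × 10^16 J/m³

One atomic unit of energy density: u_au = E_h/a₀³ = m_e⁴e¹⁰/((4πε₀)⁵ℏ⁸) = 2.929 × 10^13 J/m³.
756 × 2.929 × 10^13 J/m³ = 2.214 × 10^16 J/m³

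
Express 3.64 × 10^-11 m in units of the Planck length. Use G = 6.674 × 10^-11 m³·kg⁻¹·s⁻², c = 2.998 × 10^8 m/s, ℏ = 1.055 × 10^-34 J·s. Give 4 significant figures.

Planck length: ℓ_P = √(ℏG/c³) = 1.616 × 10^-35 m.
3.64 × 10^-11 / 1.616 × 10^-35 = 2.252 × 10^24

2.252 × 10^24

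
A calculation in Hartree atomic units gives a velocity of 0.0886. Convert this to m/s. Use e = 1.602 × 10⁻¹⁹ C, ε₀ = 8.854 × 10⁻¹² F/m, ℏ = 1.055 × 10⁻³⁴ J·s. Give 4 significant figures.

1.937 × 10⁵ m/s

One atomic unit of velocity: v_au = e²/(4πε₀ℏ) = 2.186 × 10⁶ m/s.
0.0886 × 2.186 × 10⁶ m/s = 1.937 × 10⁵ m/s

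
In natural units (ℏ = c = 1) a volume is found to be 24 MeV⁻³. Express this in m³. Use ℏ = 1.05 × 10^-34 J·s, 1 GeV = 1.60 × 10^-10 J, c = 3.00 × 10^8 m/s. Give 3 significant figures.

1.83 × 10^-37 m³

Volume is [L]³ = [E]⁻³·(ℏc)³.
1 GeV⁻³ → (ℏc)³ × (1 GeV in J)⁻³ = 7.63 × 10^-48 m³.
Convert the energy scale: 24 MeV⁻³ = 2.40 × 10^10 GeV⁻³.
Result: 2.40 × 10^10 × 7.63 × 10^-48 = 1.83 × 10^-37 m³.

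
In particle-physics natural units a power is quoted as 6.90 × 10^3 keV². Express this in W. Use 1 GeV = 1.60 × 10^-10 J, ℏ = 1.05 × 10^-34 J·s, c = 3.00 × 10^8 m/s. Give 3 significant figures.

Power is [E]/[T] = [E]²/ℏ.
1 GeV² → 1/ℏ × (1 GeV in J)² = 2.44 × 10^14 W.
Convert the energy scale: 6.90 × 10^3 keV² = 6.90 × 10^-9 GeV².
Result: 6.90 × 10^-9 × 2.44 × 10^14 = 1.68 × 10^6 W.

1.68 × 10^6 W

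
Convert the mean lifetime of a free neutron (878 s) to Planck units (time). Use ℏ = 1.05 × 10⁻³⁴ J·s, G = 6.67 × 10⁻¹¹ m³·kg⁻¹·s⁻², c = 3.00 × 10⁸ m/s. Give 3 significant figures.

1.64 × 10⁴⁶

Planck time: t_P = √(ℏG/c⁵) = 5.37 × 10⁻⁴⁴ s.
878 / 5.37 × 10⁻⁴⁴ = 1.64 × 10⁴⁶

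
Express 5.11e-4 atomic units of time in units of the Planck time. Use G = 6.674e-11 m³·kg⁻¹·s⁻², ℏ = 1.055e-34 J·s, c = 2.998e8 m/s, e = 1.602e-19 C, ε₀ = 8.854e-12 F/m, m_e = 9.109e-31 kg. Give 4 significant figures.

atomic unit of time: τ_au = (4πε₀)²ℏ³/(m_e e⁴) = 2.423e-17 s
Planck time: t_P = √(ℏG/c⁵) = 5.392e-44 s
5.11e-4 × 2.423e-17 / 5.392e-44 = 2.296e23

2.296e23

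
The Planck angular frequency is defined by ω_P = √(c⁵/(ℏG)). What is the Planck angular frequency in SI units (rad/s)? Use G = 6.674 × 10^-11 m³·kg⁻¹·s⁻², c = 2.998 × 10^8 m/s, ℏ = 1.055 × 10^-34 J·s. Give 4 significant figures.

ω_P = √(c⁵/(ℏG))
  = √(3.440 × 10^86)
  = 1.855 × 10^43 rad/s

1.855 × 10^43 rad/s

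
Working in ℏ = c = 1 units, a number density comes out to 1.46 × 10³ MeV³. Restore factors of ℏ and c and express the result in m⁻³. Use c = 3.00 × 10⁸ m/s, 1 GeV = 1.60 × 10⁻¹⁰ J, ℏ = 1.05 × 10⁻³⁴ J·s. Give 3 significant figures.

Number density is [L]⁻³ = [E]³/(ℏc)³.
1 GeV³ → 1/(ℏc)³ × (1 GeV in J)³ = 1.31 × 10⁴⁷ m⁻³.
Convert the energy scale: 1.46 × 10³ MeV³ = 1.46 × 10⁻⁶ GeV³.
Result: 1.46 × 10⁻⁶ × 1.31 × 10⁴⁷ = 1.91 × 10⁴¹ m⁻³.

1.91 × 10⁴¹ m⁻³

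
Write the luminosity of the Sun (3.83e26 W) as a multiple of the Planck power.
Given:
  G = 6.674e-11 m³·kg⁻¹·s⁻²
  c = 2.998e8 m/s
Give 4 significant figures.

1.055e-26

Planck power: P_P = c⁵/G = 3.629e52 W.
3.83e26 / 3.629e52 = 1.055e-26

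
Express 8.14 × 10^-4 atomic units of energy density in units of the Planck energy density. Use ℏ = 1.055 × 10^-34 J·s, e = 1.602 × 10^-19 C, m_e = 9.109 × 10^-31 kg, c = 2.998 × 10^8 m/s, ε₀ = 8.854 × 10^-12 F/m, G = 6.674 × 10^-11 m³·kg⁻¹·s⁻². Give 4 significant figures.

atomic unit of energy density: u_au = E_h/a₀³ = m_e⁴e¹⁰/((4πε₀)⁵ℏ⁸) = 2.929 × 10^13 J/m³
Planck energy density: u_P = c⁷/(ℏG²) = 4.632 × 10^113 J/m³
8.14 × 10^-4 × 2.929 × 10^13 / 4.632 × 10^113 = 5.147 × 10^-104

5.147 × 10^-104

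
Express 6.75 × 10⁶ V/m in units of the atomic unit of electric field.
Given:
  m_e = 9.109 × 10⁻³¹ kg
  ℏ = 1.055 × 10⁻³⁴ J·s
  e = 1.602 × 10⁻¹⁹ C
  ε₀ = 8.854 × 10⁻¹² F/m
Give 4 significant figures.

1.316 × 10⁻⁵

atomic unit of electric field: E_au = E_h/(e a₀) = m_e²e⁵/((4πε₀)³ℏ⁴) = 5.131 × 10¹¹ V/m.
6.75 × 10⁶ / 5.131 × 10¹¹ = 1.316 × 10⁻⁵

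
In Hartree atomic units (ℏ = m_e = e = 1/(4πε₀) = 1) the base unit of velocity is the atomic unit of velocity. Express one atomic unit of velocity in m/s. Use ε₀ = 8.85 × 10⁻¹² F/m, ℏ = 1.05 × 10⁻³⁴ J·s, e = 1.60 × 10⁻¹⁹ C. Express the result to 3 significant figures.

v_au = e²/(4πε₀ℏ)
  = 2.56 × 10⁻³⁸ / 1.17 × 10⁻⁴⁴
  = 2.19 × 10⁶ m/s

2.19 × 10⁶ m/s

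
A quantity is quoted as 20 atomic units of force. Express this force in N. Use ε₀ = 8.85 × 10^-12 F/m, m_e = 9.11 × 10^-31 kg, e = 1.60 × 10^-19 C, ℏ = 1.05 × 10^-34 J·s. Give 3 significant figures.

One atomic unit of force: F_au = E_h/a₀ = m_e²e⁶/((4πε₀)³ℏ⁴) = 8.33 × 10^-8 N.
20 × 8.33 × 10^-8 N = 1.67 × 10^-6 N

1.67 × 10^-6 N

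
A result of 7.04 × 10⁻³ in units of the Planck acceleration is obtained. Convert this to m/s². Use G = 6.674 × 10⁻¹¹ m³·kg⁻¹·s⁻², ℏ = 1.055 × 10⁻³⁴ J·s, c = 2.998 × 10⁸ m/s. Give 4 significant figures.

3.914 × 10⁴⁹ m/s²

One Planck acceleration: a_P = √(c⁷/(ℏG)) = 5.560 × 10⁵¹ m/s².
7.04 × 10⁻³ × 5.560 × 10⁵¹ m/s² = 3.914 × 10⁴⁹ m/s²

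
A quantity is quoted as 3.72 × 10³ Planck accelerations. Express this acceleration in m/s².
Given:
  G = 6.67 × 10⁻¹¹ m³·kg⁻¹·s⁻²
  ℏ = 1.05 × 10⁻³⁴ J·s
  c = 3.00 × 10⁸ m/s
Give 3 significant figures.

One Planck acceleration: a_P = √(c⁷/(ℏG)) = 5.59 × 10⁵¹ m/s².
3.72 × 10³ × 5.59 × 10⁵¹ m/s² = 2.08 × 10⁵⁵ m/s²

2.08 × 10⁵⁵ m/s²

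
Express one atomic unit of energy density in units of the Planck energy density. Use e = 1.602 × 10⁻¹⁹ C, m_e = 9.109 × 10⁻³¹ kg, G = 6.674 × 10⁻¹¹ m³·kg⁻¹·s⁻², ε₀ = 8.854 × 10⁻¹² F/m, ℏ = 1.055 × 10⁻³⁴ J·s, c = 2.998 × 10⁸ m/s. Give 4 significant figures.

6.323 × 10⁻¹⁰¹

atomic unit of energy density: u_au = E_h/a₀³ = m_e⁴e¹⁰/((4πε₀)⁵ℏ⁸) = 2.929 × 10¹³ J/m³
Planck energy density: u_P = c⁷/(ℏG²) = 4.632 × 10¹¹³ J/m³
ratio = 2.929 × 10¹³ / 4.632 × 10¹¹³ = 6.323 × 10⁻¹⁰¹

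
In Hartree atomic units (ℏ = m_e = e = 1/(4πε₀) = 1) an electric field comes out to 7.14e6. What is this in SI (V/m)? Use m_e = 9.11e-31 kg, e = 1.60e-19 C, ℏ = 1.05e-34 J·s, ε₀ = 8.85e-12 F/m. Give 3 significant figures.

One atomic unit of electric field: E_au = E_h/(e a₀) = m_e²e⁵/((4πε₀)³ℏ⁴) = 5.20e11 V/m.
7.14e6 × 5.20e11 V/m = 3.72e18 V/m

3.72e18 V/m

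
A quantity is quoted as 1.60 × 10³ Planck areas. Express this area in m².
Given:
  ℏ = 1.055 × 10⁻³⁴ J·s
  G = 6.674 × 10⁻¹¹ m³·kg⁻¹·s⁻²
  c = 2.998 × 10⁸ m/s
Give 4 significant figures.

4.181 × 10⁻⁶⁷ m²

One Planck area: A_P = ℏG/c³ = 2.613 × 10⁻⁷⁰ m².
1.60 × 10³ × 2.613 × 10⁻⁷⁰ m² = 4.181 × 10⁻⁶⁷ m²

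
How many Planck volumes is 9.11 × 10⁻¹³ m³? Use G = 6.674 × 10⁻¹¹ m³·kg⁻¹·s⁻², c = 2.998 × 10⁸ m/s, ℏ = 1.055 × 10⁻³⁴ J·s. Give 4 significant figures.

2.157 × 10⁹²

Planck volume: V_P = (ℏG/c³)^(3/2) = 4.224 × 10⁻¹⁰⁵ m³.
9.11 × 10⁻¹³ / 4.224 × 10⁻¹⁰⁵ = 2.157 × 10⁹²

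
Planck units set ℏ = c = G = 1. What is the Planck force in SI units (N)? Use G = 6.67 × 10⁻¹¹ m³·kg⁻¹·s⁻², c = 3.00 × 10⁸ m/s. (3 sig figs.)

From ℏ = c = G = 1 the force scale is F_P = c⁴/G.
  = 8.10 × 10³³ / 6.67 × 10⁻¹¹
  = 1.21 × 10⁴⁴ N

1.21 × 10⁴⁴ N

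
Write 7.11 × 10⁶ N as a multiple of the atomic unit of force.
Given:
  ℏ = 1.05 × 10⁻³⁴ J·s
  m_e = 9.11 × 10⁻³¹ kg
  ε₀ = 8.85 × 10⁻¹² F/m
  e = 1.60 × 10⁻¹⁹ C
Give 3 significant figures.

atomic unit of force: F_au = E_h/a₀ = m_e²e⁶/((4πε₀)³ℏ⁴) = 8.33 × 10⁻⁸ N.
7.11 × 10⁶ / 8.33 × 10⁻⁸ = 8.54 × 10¹³

8.54 × 10¹³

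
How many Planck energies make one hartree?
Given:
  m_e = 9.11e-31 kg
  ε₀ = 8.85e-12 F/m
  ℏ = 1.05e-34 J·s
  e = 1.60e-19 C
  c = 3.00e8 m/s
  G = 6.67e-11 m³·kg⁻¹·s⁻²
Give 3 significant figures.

2.24e-27

hartree: E_h = m_e e⁴/(4πε₀ℏ)² = 4.38e-18 J
Planck energy: E_P = √(ℏc⁵/G) = 1.96e9 J
ratio = 4.38e-18 / 1.96e9 = 2.24e-27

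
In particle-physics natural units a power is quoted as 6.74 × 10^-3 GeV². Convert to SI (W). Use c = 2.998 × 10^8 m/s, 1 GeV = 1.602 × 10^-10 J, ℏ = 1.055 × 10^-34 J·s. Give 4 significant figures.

Power is [E]/[T] = [E]²/ℏ.
1 GeV² → 1/ℏ × (1 GeV in J)² = 2.433 × 10^14 W.
Result: 6.74 × 10^-3 × 2.433 × 10^14 = 1.640 × 10^12 W.

1.640 × 10^12 W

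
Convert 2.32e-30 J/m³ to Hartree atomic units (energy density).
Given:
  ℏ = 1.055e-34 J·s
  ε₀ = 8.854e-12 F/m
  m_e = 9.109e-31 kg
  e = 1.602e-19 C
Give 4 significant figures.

7.920e-44

atomic unit of energy density: u_au = E_h/a₀³ = m_e⁴e¹⁰/((4πε₀)⁵ℏ⁸) = 2.929e13 J/m³.
2.32e-30 / 2.929e13 = 7.920e-44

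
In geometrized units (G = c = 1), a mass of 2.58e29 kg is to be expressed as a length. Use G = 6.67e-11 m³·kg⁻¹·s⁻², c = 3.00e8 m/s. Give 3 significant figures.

191 m

In G = c = 1 units mass has dimensions of length; the conversion factor is G/c².
2.58e29 kg × (G/c²) = 191 m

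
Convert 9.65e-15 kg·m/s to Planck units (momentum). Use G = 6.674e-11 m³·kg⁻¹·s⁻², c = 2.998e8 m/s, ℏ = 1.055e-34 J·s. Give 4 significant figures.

Planck momentum: p_P = √(ℏc³/G) = 6.527 kg·m/s.
9.65e-15 / 6.527 = 1.479e-15

1.479e-15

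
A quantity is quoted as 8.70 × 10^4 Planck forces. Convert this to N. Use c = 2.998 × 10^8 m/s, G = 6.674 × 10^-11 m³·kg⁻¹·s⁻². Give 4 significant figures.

1.053 × 10^49 N

One Planck force: F_P = c⁴/G = 1.210 × 10^44 N.
8.70 × 10^4 × 1.210 × 10^44 N = 1.053 × 10^49 N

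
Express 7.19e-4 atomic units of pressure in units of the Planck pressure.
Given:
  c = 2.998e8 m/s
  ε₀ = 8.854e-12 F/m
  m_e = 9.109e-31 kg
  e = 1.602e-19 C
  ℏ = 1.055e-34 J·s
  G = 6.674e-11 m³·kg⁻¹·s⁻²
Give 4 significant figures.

4.546e-104

atomic unit of pressure: P_au = E_h/a₀³ = m_e⁴e¹⁰/((4πε₀)⁵ℏ⁸) = 2.929e13 Pa
Planck pressure: p_P = c⁷/(ℏG²) = 4.632e113 Pa
7.19e-4 × 2.929e13 / 4.632e113 = 4.546e-104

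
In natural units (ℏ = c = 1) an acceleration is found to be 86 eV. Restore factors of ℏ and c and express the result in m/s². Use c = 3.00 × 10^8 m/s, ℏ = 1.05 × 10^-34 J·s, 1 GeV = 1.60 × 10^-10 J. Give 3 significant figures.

3.93 × 10^25 m/s²

Acceleration is [L]/[T]² = c·[E]/ℏ.
1 GeV → c/ℏ × (1 GeV in J) = 4.57 × 10^32 m/s².
Convert the energy scale: 86 eV = 8.60 × 10^-8 GeV.
Result: 8.60 × 10^-8 × 4.57 × 10^32 = 3.93 × 10^25 m/s².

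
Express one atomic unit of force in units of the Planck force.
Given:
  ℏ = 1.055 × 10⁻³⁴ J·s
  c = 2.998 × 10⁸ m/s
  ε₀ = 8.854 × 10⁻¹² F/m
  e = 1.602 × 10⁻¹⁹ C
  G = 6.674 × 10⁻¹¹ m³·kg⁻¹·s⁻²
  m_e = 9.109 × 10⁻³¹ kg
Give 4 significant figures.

atomic unit of force: F_au = E_h/a₀ = m_e²e⁶/((4πε₀)³ℏ⁴) = 8.220 × 10⁻⁸ N
Planck force: F_P = c⁴/G = 1.210 × 10⁴⁴ N
ratio = 8.220 × 10⁻⁸ / 1.210 × 10⁴⁴ = 6.791 × 10⁻⁵²

6.791 × 10⁻⁵²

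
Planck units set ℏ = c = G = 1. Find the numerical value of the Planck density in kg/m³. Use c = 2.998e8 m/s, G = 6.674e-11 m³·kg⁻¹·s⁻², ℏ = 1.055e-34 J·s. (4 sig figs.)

5.154e96 kg/m³

Dimensional analysis gives ρ_P = c⁵/(ℏG²).
  = 2.422e42 / 4.699e-55
  = 5.154e96 kg/m³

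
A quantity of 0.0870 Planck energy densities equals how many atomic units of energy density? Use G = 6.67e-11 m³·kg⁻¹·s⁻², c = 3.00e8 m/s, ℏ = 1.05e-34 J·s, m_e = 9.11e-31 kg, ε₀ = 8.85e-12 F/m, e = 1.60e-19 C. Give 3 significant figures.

1.35e99

Planck energy density: u_P = c⁷/(ℏG²) = 4.68e113 J/m³
atomic unit of energy density: u_au = E_h/a₀³ = m_e⁴e¹⁰/((4πε₀)⁵ℏ⁸) = 3.01e13 J/m³
0.0870 × 4.68e113 / 3.01e13 = 1.35e99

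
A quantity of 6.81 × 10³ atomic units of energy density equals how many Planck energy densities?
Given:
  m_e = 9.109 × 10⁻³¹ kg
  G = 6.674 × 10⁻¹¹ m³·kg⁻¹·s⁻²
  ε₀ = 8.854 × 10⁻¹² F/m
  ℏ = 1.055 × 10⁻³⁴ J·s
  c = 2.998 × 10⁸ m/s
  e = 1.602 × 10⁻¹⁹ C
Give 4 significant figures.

4.306 × 10⁻⁹⁷

atomic unit of energy density: u_au = E_h/a₀³ = m_e⁴e¹⁰/((4πε₀)⁵ℏ⁸) = 2.929 × 10¹³ J/m³
Planck energy density: u_P = c⁷/(ℏG²) = 4.632 × 10¹¹³ J/m³
6.81 × 10³ × 2.929 × 10¹³ / 4.632 × 10¹¹³ = 4.306 × 10⁻⁹⁷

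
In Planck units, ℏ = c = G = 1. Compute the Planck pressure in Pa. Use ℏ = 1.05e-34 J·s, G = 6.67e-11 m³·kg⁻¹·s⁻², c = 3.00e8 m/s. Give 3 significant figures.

Dimensional analysis gives p_P = c⁷/(ℏG²).
  = 2.19e59 / 4.67e-55
  = 4.68e113 Pa

4.68e113 Pa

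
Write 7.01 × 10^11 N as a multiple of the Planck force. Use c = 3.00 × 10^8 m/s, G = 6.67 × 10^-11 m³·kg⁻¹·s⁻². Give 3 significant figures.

Planck force: F_P = c⁴/G = 1.21 × 10^44 N.
7.01 × 10^11 / 1.21 × 10^44 = 5.77 × 10^-33

5.77 × 10^-33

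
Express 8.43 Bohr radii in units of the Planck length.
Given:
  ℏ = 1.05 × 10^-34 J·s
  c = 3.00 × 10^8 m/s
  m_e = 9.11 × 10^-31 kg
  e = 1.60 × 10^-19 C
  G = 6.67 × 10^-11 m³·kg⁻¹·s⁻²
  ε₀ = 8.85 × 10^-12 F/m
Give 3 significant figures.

Bohr radius: a₀ = 4πε₀ℏ²/(m_e e²) = 5.26 × 10^-11 m
Planck length: ℓ_P = √(ℏG/c³) = 1.61 × 10^-35 m
8.43 × 5.26 × 10^-11 / 1.61 × 10^-35 = 2.75 × 10^25

2.75 × 10^25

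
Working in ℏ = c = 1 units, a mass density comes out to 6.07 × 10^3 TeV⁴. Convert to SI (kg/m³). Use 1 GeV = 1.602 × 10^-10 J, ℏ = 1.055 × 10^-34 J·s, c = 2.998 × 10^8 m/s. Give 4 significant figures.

1.406 × 10^36 kg/m³

Mass density is [E]/(c²[L]³) = [E]⁴/(ℏ³c⁵).
1 GeV⁴ → 1/(ℏ³c⁵) × (1 GeV in J)⁴ = 2.316 × 10^20 kg/m³.
Convert the energy scale: 6.07 × 10^3 TeV⁴ = 6.07 × 10^15 GeV⁴.
Result: 6.07 × 10^15 × 2.316 × 10^20 = 1.406 × 10^36 kg/m³.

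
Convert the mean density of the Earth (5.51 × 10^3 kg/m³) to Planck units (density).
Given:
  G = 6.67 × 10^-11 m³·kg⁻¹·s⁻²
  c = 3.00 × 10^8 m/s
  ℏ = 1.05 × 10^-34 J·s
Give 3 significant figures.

1.06 × 10^-93

Planck density: ρ_P = c⁵/(ℏG²) = 5.20 × 10^96 kg/m³.
5.51 × 10^3 / 5.20 × 10^96 = 1.06 × 10^-93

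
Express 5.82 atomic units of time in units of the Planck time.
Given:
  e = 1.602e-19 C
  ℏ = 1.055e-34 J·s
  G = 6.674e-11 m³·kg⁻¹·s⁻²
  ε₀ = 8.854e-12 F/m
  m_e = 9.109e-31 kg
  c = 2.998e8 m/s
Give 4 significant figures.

atomic unit of time: τ_au = (4πε₀)²ℏ³/(m_e e⁴) = 2.423e-17 s
Planck time: t_P = √(ℏG/c⁵) = 5.392e-44 s
5.82 × 2.423e-17 / 5.392e-44 = 2.615e27

2.615e27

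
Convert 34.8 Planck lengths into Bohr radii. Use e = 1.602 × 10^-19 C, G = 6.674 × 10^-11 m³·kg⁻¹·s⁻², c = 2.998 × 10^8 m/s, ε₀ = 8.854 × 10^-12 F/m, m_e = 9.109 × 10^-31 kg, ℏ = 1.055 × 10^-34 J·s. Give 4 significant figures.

1.062 × 10^-23

Planck length: ℓ_P = √(ℏG/c³) = 1.616 × 10^-35 m
Bohr radius: a₀ = 4πε₀ℏ²/(m_e e²) = 5.297 × 10^-11 m
34.8 × 1.616 × 10^-35 / 5.297 × 10^-11 = 1.062 × 10^-23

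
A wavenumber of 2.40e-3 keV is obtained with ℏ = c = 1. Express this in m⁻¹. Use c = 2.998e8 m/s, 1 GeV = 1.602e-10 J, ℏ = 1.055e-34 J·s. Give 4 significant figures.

1.216e7 m⁻¹

Inverse length is [E]/(ℏc).
1 GeV → 1/(ℏc) × (1 GeV in J) = 5.065e15 m⁻¹.
Convert the energy scale: 2.40e-3 keV = 2.40e-9 GeV.
Result: 2.40e-9 × 5.065e15 = 1.216e7 m⁻¹.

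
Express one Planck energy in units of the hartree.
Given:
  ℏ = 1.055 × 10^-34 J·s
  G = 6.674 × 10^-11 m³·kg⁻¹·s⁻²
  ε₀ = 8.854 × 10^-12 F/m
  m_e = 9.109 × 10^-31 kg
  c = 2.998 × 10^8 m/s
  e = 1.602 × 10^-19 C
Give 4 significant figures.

Planck energy: E_P = √(ℏc⁵/G) = 1.957 × 10^9 J
hartree: E_h = m_e e⁴/(4πε₀ℏ)² = 4.354 × 10^-18 J
ratio = 1.957 × 10^9 / 4.354 × 10^-18 = 4.494 × 10^26

4.494 × 10^26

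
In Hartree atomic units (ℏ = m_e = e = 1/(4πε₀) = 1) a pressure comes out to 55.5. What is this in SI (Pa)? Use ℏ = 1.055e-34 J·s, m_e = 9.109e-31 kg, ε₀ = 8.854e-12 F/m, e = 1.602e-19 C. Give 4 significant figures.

1.626e15 Pa

One atomic unit of pressure: P_au = E_h/a₀³ = m_e⁴e¹⁰/((4πε₀)⁵ℏ⁸) = 2.929e13 Pa.
55.5 × 2.929e13 Pa = 1.626e15 Pa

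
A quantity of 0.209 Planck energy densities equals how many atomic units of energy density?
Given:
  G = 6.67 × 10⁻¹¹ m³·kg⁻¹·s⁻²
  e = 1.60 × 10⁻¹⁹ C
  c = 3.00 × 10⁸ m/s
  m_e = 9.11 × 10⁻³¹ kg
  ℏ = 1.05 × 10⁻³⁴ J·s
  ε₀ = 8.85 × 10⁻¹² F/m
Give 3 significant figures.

Planck energy density: u_P = c⁷/(ℏG²) = 4.68 × 10¹¹³ J/m³
atomic unit of energy density: u_au = E_h/a₀³ = m_e⁴e¹⁰/((4πε₀)⁵ℏ⁸) = 3.01 × 10¹³ J/m³
0.209 × 4.68 × 10¹¹³ / 3.01 × 10¹³ = 3.25 × 10⁹⁹

3.25 × 10⁹⁹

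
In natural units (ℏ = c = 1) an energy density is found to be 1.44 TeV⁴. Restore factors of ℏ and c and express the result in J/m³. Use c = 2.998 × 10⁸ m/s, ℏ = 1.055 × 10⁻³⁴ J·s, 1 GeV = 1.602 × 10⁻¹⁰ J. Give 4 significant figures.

2.998 × 10⁴⁹ J/m³

[E]/[L]³ = [E]⁴/(ℏc)³; restore (ℏc)⁻³.
1 GeV⁴ → 1/(ℏc)³ × (1 GeV in J)⁴ = 2.082 × 10³⁷ J/m³.
Convert the energy scale: 1.44 TeV⁴ = 1.44 × 10¹² GeV⁴.
Result: 1.44 × 10¹² × 2.082 × 10³⁷ = 2.998 × 10⁴⁹ J/m³.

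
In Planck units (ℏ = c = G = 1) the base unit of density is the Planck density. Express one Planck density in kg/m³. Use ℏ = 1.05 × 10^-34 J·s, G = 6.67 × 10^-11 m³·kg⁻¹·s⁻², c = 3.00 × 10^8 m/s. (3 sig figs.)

ρ_P = c⁵/(ℏG²)
  = 2.43 × 10^42 / 4.67 × 10^-55
  = 5.20 × 10^96 kg/m³

5.20 × 10^96 kg/m³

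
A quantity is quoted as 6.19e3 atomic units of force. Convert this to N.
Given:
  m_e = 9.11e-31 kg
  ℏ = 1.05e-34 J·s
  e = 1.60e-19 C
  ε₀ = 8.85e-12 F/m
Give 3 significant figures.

One atomic unit of force: F_au = E_h/a₀ = m_e²e⁶/((4πε₀)³ℏ⁴) = 8.33e-8 N.
6.19e3 × 8.33e-8 N = 5.16e-4 N

5.16e-4 N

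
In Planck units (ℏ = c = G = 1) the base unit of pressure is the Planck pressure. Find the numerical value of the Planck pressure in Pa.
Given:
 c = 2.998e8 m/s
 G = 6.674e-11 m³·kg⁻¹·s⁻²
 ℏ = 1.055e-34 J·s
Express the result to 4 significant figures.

p_P = c⁷/(ℏG²)
  = 2.177e59 / 4.699e-55
  = 4.632e113 Pa

4.632e113 Pa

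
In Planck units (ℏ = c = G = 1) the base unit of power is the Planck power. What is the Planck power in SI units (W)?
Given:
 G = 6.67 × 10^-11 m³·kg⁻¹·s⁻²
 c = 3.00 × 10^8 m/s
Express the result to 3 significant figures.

P_P = c⁵/G
  = 2.43 × 10^42 / 6.67 × 10^-11
  = 3.64 × 10^52 W

3.64 × 10^52 W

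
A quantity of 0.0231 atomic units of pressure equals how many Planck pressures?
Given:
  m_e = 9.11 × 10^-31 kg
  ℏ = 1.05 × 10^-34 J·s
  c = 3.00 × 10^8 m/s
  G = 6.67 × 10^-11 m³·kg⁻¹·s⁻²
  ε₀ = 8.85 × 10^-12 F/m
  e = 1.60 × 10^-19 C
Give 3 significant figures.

1.49 × 10^-102

atomic unit of pressure: P_au = E_h/a₀³ = m_e⁴e¹⁰/((4πε₀)⁵ℏ⁸) = 3.01 × 10^13 Pa
Planck pressure: p_P = c⁷/(ℏG²) = 4.68 × 10^113 Pa
0.0231 × 3.01 × 10^13 / 4.68 × 10^113 = 1.49 × 10^-102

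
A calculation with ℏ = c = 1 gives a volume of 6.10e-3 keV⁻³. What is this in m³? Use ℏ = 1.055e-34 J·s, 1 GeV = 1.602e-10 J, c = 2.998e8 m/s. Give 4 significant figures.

Volume is [L]³ = [E]⁻³·(ℏc)³.
1 GeV⁻³ → (ℏc)³ × (1 GeV in J)⁻³ = 7.696e-48 m³.
Convert the energy scale: 6.10e-3 keV⁻³ = 6.10e15 GeV⁻³.
Result: 6.10e15 × 7.696e-48 = 4.695e-32 m³.

4.695e-32 m³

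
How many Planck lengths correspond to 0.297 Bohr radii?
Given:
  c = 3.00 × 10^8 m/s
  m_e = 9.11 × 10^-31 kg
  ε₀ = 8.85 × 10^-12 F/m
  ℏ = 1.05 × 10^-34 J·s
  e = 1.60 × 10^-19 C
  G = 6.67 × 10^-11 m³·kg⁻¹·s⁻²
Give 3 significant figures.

9.70 × 10^23

Bohr radius: a₀ = 4πε₀ℏ²/(m_e e²) = 5.26 × 10^-11 m
Planck length: ℓ_P = √(ℏG/c³) = 1.61 × 10^-35 m
0.297 × 5.26 × 10^-11 / 1.61 × 10^-35 = 9.70 × 10^23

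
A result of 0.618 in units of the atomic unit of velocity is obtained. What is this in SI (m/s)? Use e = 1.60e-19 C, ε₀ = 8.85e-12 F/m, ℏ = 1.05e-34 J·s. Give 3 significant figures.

One atomic unit of velocity: v_au = e²/(4πε₀ℏ) = 2.19e6 m/s.
0.618 × 2.19e6 m/s = 1.35e6 m/s

1.35e6 m/s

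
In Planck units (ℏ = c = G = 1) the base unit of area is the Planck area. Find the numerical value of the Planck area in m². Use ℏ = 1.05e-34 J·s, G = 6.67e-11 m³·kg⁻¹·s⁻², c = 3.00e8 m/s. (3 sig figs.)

A_P = ℏG/c³
  = 7.00e-45 / 2.70e25
  = 2.59e-70 m²

2.59e-70 m²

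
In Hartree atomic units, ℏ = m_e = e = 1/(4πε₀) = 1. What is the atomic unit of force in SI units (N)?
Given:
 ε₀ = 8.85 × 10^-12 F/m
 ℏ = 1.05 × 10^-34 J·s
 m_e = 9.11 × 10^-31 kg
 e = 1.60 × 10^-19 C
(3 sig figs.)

8.33 × 10^-8 N

From ℏ = m_e = e = 1/(4πε₀) = 1 the force scale is F_au = E_h/a₀ = m_e²e⁶/((4πε₀)³ℏ⁴).
E_h = 4.38 × 10^-18 J
a₀ = 5.26 × 10^-11 m
E_h/a₀ = 8.33 × 10^-8 N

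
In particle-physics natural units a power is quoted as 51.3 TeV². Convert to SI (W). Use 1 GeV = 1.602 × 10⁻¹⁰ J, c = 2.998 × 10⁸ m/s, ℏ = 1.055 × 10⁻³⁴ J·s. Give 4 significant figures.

Power is [E]/[T] = [E]²/ℏ.
1 GeV² → 1/ℏ × (1 GeV in J)² = 2.433 × 10¹⁴ W.
Convert the energy scale: 51.3 TeV² = 5.13 × 10⁷ GeV².
Result: 5.13 × 10⁷ × 2.433 × 10¹⁴ = 1.248 × 10²² W.

1.248 × 10²² W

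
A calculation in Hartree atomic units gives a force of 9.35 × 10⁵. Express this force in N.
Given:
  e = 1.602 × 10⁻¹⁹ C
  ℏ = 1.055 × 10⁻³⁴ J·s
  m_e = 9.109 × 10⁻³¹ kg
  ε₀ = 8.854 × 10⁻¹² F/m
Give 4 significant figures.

0.07685 N

One atomic unit of force: F_au = E_h/a₀ = m_e²e⁶/((4πε₀)³ℏ⁴) = 8.220 × 10⁻⁸ N.
9.35 × 10⁵ × 8.220 × 10⁻⁸ N = 0.07685 N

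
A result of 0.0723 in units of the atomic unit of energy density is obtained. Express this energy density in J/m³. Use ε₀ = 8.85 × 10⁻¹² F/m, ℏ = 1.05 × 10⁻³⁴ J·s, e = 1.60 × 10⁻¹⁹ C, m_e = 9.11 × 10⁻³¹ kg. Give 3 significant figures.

2.18 × 10¹² J/m³

One atomic unit of energy density: u_au = E_h/a₀³ = m_e⁴e¹⁰/((4πε₀)⁵ℏ⁸) = 3.01 × 10¹³ J/m³.
0.0723 × 3.01 × 10¹³ J/m³ = 2.18 × 10¹² J/m³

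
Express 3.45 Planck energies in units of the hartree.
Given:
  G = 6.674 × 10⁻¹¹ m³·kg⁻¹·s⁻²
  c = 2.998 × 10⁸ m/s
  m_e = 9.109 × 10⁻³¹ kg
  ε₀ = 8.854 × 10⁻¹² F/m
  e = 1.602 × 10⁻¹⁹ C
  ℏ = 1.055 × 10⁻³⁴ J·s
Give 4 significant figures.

1.550 × 10²⁷

Planck energy: E_P = √(ℏc⁵/G) = 1.957 × 10⁹ J
hartree: E_h = m_e e⁴/(4πε₀ℏ)² = 4.354 × 10⁻¹⁸ J
3.45 × 1.957 × 10⁹ / 4.354 × 10⁻¹⁸ = 1.550 × 10²⁷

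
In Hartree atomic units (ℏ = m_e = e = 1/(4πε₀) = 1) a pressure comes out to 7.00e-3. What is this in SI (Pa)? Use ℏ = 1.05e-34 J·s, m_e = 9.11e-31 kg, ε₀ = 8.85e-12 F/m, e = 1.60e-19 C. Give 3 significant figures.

2.11e11 Pa

One atomic unit of pressure: P_au = E_h/a₀³ = m_e⁴e¹⁰/((4πε₀)⁵ℏ⁸) = 3.01e13 Pa.
7.00e-3 × 3.01e13 Pa = 2.11e11 Pa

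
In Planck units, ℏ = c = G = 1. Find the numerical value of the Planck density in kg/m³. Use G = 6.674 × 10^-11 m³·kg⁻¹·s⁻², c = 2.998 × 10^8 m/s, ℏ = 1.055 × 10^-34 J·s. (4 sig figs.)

5.154 × 10^96 kg/m³

Dimensional analysis gives ρ_P = c⁵/(ℏG²).
  = 2.422 × 10^42 / 4.699 × 10^-55
  = 5.154 × 10^96 kg/m³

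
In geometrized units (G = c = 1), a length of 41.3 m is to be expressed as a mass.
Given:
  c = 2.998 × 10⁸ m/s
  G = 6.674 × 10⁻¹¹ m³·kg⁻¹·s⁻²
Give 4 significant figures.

5.562 × 10²⁸ kg

Length → mass via c²/G.
41.3 m × (c²/G) = 5.562 × 10²⁸ kg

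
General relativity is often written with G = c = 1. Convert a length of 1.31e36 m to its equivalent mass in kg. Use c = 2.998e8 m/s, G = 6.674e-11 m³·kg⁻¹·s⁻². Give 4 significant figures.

Length → mass via c²/G.
1.31e36 m × (c²/G) = 1.764e63 kg

1.764e63 kg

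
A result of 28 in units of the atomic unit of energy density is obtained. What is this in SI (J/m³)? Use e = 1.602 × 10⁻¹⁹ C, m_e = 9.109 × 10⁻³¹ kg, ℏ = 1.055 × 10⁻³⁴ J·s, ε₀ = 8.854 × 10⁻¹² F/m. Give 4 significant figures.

One atomic unit of energy density: u_au = E_h/a₀³ = m_e⁴e¹⁰/((4πε₀)⁵ℏ⁸) = 2.929 × 10¹³ J/m³.
28 × 2.929 × 10¹³ J/m³ = 8.202 × 10¹⁴ J/m³

8.202 × 10¹⁴ J/m³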